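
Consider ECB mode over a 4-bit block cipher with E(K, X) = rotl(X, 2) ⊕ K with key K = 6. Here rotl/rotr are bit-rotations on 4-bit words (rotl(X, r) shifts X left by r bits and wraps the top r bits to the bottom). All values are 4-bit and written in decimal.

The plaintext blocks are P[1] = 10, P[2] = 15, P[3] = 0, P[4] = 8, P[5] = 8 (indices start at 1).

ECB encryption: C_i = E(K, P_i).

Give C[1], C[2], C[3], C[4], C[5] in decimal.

C[1] = 12, C[2] = 9, C[3] = 6, C[4] = 4, C[5] = 4

C[1]: E(K, 10) = 12.
C[2]: E(K, 15) = 9.
C[3]: E(K, 0) = 6.
C[4]: E(K, 8) = 4.
C[5]: E(K, 8) = 4.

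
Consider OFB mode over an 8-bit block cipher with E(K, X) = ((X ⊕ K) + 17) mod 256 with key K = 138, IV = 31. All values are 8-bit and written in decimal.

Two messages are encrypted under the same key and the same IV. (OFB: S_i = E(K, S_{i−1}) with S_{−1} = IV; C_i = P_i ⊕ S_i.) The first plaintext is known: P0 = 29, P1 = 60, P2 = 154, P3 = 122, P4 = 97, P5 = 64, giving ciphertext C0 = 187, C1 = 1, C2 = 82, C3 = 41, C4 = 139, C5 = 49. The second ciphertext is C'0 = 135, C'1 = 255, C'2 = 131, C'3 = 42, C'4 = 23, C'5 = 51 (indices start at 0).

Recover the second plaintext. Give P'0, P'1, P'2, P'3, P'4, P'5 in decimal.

In OFB with a reused IV, both messages share the same keystream S_i, so C_i ⊕ C'_i = P_i ⊕ P'_i and thus P'_i = P_i ⊕ C_i ⊕ C'_i.
P'0: 29 ⊕ 187 ⊕ 135 = 33.
P'1: 60 ⊕ 1 ⊕ 255 = 194.
P'2: 154 ⊕ 82 ⊕ 131 = 75.
P'3: 122 ⊕ 41 ⊕ 42 = 121.
P'4: 97 ⊕ 139 ⊕ 23 = 253.
P'5: 64 ⊕ 49 ⊕ 51 = 66.

P'0 = 33, P'1 = 194, P'2 = 75, P'3 = 121, P'4 = 253, P'5 = 66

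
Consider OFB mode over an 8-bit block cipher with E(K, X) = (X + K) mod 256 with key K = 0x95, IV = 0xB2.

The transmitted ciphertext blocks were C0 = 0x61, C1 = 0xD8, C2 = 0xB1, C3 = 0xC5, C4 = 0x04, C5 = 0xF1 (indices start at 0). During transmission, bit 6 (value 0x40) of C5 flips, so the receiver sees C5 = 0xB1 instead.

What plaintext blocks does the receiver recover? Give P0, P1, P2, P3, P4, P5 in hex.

P0 = 0x26, P1 = 0x04, P2 = 0xC0, P3 = 0xC3, P4 = 0x9F, P5 = 0x81

OFB decryption: S_i = E(K, S_{i−1}) with S_{−1} = IV; P_i = C_i ⊕ S_i.
Only C5 changed, to 0xB1. In OFB, a change in C_i flips the same bit in P_i only; the keystream is unaffected. Decrypting the received ciphertext:
P0: S = E(K, 0xB2) = 0x47; 0x61 ⊕ 0x47 = 0x26.
P1: S = E(K, 0x47) = 0xDC; 0xD8 ⊕ 0xDC = 0x04.
P2: S = E(K, 0xDC) = 0x71; 0xB1 ⊕ 0x71 = 0xC0.
P3: S = E(K, 0x71) = 0x06; 0xC5 ⊕ 0x06 = 0xC3.
P4: S = E(K, 0x06) = 0x9B; 0x04 ⊕ 0x9B = 0x9F.
P5: S = E(K, 0x9B) = 0x30; 0xB1 ⊕ 0x30 = 0x81.
Blocks that differ from the original plaintext: P5.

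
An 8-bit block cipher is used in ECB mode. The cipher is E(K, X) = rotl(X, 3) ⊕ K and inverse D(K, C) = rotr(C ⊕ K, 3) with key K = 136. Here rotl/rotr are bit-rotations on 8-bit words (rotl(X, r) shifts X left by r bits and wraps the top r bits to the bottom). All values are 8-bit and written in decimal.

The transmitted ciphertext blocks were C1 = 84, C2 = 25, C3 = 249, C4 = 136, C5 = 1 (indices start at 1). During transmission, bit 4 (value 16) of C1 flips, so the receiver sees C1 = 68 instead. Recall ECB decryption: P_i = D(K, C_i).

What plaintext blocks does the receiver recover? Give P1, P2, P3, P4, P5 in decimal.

P1 = 153, P2 = 50, P3 = 46, P4 = 0, P5 = 49

Only C1 changed, to 68. In ECB, a change in C_i affects only P_i. Decrypting the received ciphertext:
P1: D(K, 68) = 153.
P2: D(K, 25) = 50.
P3: D(K, 249) = 46.
P4: D(K, 136) = 0.
P5: D(K, 1) = 49.
Blocks that differ from the original plaintext: P1.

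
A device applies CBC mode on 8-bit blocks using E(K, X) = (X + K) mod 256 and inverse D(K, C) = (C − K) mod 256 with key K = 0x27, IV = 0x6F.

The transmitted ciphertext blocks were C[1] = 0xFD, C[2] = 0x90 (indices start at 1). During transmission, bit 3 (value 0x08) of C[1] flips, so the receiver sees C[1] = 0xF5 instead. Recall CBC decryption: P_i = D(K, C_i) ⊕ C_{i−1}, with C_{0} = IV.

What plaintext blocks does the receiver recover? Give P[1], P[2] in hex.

Only C[1] changed, to 0xF5. In CBC, a change in C_i garbles P_i and flips the same bit in P_{i+1}. Decrypting the received ciphertext:
P[1]: D(K, 0xF5) = 0xCE; 0xCE ⊕ 0x6F = 0xA1.
P[2]: D(K, 0x90) = 0x69; 0x69 ⊕ 0xF5 = 0x9C.
Blocks that differ from the original plaintext: P[1], P[2].

P[1] = 0xA1, P[2] = 0x9C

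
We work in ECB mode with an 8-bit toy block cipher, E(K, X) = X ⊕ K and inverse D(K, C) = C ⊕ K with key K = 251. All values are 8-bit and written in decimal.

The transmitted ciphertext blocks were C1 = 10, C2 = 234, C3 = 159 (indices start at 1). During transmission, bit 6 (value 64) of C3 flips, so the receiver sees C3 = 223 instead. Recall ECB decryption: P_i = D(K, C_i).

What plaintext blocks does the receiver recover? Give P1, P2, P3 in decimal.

Only C3 changed, to 223. In ECB, a change in C_i affects only P_i. Decrypting the received ciphertext:
P1: D(K, 10) = 241.
P2: D(K, 234) = 17.
P3: D(K, 223) = 36.
Blocks that differ from the original plaintext: P3.

P1 = 241, P2 = 17, P3 = 36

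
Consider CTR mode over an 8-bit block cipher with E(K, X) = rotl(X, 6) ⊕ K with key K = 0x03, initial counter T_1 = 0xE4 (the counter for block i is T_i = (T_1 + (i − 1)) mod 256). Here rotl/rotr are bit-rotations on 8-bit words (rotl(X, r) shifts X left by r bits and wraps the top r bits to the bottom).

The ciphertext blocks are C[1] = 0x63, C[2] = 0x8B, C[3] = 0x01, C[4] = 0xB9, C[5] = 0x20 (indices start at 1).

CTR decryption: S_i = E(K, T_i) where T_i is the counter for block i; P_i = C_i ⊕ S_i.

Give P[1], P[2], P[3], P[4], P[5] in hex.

P[1]: T = 0xE4, S = E(K, T) = 0x3A; 0x63 ⊕ 0x3A = 0x59.
P[2]: T = 0xE5, S = E(K, T) = 0x7A; 0x8B ⊕ 0x7A = 0xF1.
P[3]: T = 0xE6, S = E(K, T) = 0xBA; 0x01 ⊕ 0xBA = 0xBB.
P[4]: T = 0xE7, S = E(K, T) = 0xFA; 0xB9 ⊕ 0xFA = 0x43.
P[5]: T = 0xE8, S = E(K, T) = 0x39; 0x20 ⊕ 0x39 = 0x19.

P[1] = 0x59, P[2] = 0xF1, P[3] = 0xBB, P[4] = 0x43, P[5] = 0x19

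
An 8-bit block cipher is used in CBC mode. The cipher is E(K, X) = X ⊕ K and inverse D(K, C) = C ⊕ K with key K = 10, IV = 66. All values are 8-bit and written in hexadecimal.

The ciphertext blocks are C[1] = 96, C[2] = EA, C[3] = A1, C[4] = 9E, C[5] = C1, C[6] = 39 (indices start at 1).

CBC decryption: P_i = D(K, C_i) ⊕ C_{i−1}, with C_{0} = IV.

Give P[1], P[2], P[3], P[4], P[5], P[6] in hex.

P[1]: D(K, 96) = 86; 86 ⊕ 66 = E0.
P[2]: D(K, EA) = FA; FA ⊕ 96 = 6C.
P[3]: D(K, A1) = B1; B1 ⊕ EA = 5B.
P[4]: D(K, 9E) = 8E; 8E ⊕ A1 = 2F.
P[5]: D(K, C1) = D1; D1 ⊕ 9E = 4F.
P[6]: D(K, 39) = 29; 29 ⊕ C1 = E8.

P[1] = E0, P[2] = 6C, P[3] = 5B, P[4] = 2F, P[5] = 4F, P[6] = E8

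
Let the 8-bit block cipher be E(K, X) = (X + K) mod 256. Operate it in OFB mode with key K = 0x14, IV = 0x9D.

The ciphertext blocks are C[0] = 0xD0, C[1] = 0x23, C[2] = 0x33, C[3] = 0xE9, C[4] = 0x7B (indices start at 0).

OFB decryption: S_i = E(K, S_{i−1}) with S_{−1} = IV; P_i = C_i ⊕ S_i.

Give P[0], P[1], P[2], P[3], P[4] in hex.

P[0]: S = E(K, 0x9D) = 0xB1; 0xD0 ⊕ 0xB1 = 0x61.
P[1]: S = E(K, 0xB1) = 0xC5; 0x23 ⊕ 0xC5 = 0xE6.
P[2]: S = E(K, 0xC5) = 0xD9; 0x33 ⊕ 0xD9 = 0xEA.
P[3]: S = E(K, 0xD9) = 0xED; 0xE9 ⊕ 0xED = 0x04.
P[4]: S = E(K, 0xED) = 0x01; 0x7B ⊕ 0x01 = 0x7A.

P[0] = 0x61, P[1] = 0xE6, P[2] = 0xEA, P[3] = 0x04, P[4] = 0x7A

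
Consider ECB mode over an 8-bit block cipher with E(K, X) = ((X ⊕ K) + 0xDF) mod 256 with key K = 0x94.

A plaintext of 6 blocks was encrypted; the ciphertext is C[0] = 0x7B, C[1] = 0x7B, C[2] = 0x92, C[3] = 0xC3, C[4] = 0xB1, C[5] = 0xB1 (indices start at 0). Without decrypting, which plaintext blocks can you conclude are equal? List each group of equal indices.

P[0] = P[1]; P[4] = P[5]

ECB encrypts each block independently with the same key, so equal ciphertext blocks imply equal plaintext blocks.
C[0] = C[1] = 0x7B, so P[0] = P[1].
C[4] = C[5] = 0xB1, so P[4] = P[5].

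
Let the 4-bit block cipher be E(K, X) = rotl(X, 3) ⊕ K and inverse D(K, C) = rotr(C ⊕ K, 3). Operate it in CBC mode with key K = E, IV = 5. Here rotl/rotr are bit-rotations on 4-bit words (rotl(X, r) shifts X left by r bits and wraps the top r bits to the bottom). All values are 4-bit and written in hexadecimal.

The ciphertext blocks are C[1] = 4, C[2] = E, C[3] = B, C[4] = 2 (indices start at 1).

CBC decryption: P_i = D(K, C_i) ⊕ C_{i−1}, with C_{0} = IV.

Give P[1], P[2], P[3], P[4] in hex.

P[1]: D(K, 4) = 5; 5 ⊕ 5 = 0.
P[2]: D(K, E) = 0; 0 ⊕ 4 = 4.
P[3]: D(K, B) = A; A ⊕ E = 4.
P[4]: D(K, 2) = 9; 9 ⊕ B = 2.

P[1] = 0, P[2] = 4, P[3] = 4, P[4] = 2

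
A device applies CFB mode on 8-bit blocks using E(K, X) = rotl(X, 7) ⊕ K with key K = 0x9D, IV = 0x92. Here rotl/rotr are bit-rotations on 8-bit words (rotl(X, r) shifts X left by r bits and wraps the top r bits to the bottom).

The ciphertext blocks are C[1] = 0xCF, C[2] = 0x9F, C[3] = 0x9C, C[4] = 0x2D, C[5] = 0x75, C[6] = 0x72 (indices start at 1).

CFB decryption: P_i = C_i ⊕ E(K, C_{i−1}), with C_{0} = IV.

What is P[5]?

P[5] = 0x7E

P[5]: E(K, 0x2D) = 0x0B; 0x75 ⊕ 0x0B = 0x7E.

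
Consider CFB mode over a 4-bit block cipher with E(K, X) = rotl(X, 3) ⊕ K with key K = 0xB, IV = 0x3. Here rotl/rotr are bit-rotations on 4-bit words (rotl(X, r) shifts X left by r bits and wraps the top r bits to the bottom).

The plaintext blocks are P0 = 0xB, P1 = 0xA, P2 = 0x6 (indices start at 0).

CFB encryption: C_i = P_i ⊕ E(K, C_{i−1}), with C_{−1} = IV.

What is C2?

C2 = 0x3

C0: E(K, 0x3) = 0x2; 0xB ⊕ 0x2 = 0x9.
C1: E(K, 0x9) = 0x7; 0xA ⊕ 0x7 = 0xD.
C2: E(K, 0xD) = 0x5; 0x6 ⊕ 0x5 = 0x3.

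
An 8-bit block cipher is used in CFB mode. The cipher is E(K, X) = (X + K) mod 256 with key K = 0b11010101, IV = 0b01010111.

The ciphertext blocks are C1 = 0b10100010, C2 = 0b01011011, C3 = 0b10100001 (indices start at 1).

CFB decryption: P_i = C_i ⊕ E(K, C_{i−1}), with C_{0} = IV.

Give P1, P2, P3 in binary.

P1 = 0b10001110, P2 = 0b00101100, P3 = 0b10010001

P1: E(K, 0b01010111) = 0b00101100; 0b10100010 ⊕ 0b00101100 = 0b10001110.
P2: E(K, 0b10100010) = 0b01110111; 0b01011011 ⊕ 0b01110111 = 0b00101100.
P3: E(K, 0b01011011) = 0b00110000; 0b10100001 ⊕ 0b00110000 = 0b10010001.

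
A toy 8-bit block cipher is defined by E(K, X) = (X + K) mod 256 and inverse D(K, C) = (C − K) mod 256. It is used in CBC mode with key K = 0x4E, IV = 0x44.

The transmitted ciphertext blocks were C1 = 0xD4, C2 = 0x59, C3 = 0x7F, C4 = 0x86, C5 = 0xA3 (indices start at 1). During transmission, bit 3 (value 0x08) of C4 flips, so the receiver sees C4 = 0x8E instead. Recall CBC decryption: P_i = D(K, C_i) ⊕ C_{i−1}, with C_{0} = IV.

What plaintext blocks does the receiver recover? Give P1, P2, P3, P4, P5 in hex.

Only C4 changed, to 0x8E. In CBC, a change in C_i garbles P_i and flips the same bit in P_{i+1}. Decrypting the received ciphertext:
P1: D(K, 0xD4) = 0x86; 0x86 ⊕ 0x44 = 0xC2.
P2: D(K, 0x59) = 0x0B; 0x0B ⊕ 0xD4 = 0xDF.
P3: D(K, 0x7F) = 0x31; 0x31 ⊕ 0x59 = 0x68.
P4: D(K, 0x8E) = 0x40; 0x40 ⊕ 0x7F = 0x3F.
P5: D(K, 0xA3) = 0x55; 0x55 ⊕ 0x8E = 0xDB.
Blocks that differ from the original plaintext: P4, P5.

P1 = 0xC2, P2 = 0xDF, P3 = 0x68, P4 = 0x3F, P5 = 0xDB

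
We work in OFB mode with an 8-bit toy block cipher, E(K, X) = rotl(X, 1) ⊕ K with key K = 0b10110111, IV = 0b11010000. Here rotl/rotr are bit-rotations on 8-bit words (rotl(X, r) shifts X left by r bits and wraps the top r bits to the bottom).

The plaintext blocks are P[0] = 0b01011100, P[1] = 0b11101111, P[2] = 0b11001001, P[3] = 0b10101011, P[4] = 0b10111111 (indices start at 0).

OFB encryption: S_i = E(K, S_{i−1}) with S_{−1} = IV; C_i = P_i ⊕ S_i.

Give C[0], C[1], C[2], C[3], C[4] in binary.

C[0]: S = E(K, 0b11010000) = 0b00010110; 0b01011100 ⊕ 0b00010110 = 0b01001010.
C[1]: S = E(K, 0b00010110) = 0b10011011; 0b11101111 ⊕ 0b10011011 = 0b01110100.
C[2]: S = E(K, 0b10011011) = 0b10000000; 0b11001001 ⊕ 0b10000000 = 0b01001001.
C[3]: S = E(K, 0b10000000) = 0b10110110; 0b10101011 ⊕ 0b10110110 = 0b00011101.
C[4]: S = E(K, 0b10110110) = 0b11011010; 0b10111111 ⊕ 0b11011010 = 0b01100101.

C[0] = 0b01001010, C[1] = 0b01110100, C[2] = 0b01001001, C[3] = 0b00011101, C[4] = 0b01100101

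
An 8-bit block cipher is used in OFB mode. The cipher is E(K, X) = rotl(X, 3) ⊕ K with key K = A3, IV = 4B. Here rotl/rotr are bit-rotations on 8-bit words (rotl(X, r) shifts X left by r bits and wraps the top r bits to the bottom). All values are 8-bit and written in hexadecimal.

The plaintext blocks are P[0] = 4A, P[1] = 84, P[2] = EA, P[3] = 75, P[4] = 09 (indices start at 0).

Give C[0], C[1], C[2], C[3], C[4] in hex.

OFB encryption: S_i = E(K, S_{i−1}) with S_{−1} = IV; C_i = P_i ⊕ S_i.
C[0]: S = E(K, 4B) = F9; 4A ⊕ F9 = B3.
C[1]: S = E(K, F9) = 6C; 84 ⊕ 6C = E8.
C[2]: S = E(K, 6C) = C0; EA ⊕ C0 = 2A.
C[3]: S = E(K, C0) = A5; 75 ⊕ A5 = D0.
C[4]: S = E(K, A5) = 8E; 09 ⊕ 8E = 87.

C[0] = B3, C[1] = E8, C[2] = 2A, C[3] = D0, C[4] = 87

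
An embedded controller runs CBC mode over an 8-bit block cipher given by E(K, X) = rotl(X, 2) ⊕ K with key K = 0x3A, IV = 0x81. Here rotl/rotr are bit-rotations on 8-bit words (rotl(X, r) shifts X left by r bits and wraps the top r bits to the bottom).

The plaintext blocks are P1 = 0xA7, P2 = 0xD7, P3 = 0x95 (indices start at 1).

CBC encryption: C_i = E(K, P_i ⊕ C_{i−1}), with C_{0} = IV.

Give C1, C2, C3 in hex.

C1: P1 ⊕ 0x81 = 0x26; E(K, 0x26) = 0xA2.
C2: P2 ⊕ 0xA2 = 0x75; E(K, 0x75) = 0xEF.
C3: P3 ⊕ 0xEF = 0x7A; E(K, 0x7A) = 0xD3.

C1 = 0xA2, C2 = 0xEF, C3 = 0xD3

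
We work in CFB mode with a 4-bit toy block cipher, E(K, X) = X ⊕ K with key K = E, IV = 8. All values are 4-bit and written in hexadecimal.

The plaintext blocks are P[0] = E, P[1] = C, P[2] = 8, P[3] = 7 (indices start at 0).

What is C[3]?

C[3] = 5

CFB encryption: C_i = P_i ⊕ E(K, C_{i−1}), with C_{−1} = IV.
C[0]: E(K, 8) = 6; E ⊕ 6 = 8.
C[1]: E(K, 8) = 6; C ⊕ 6 = A.
C[2]: E(K, A) = 4; 8 ⊕ 4 = C.
C[3]: E(K, C) = 2; 7 ⊕ 2 = 5.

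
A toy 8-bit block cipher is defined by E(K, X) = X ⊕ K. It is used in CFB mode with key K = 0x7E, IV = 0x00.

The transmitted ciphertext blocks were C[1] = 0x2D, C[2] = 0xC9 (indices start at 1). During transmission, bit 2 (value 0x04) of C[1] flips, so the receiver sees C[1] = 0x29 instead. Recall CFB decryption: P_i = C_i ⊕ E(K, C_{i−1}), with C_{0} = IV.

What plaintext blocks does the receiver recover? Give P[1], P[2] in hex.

Only C[1] changed, to 0x29. In CFB, a change in C_i flips the same bit in P_i and garbles P_{i+1}. Decrypting the received ciphertext:
P[1]: E(K, 0x00) = 0x7E; 0x29 ⊕ 0x7E = 0x57.
P[2]: E(K, 0x29) = 0x57; 0xC9 ⊕ 0x57 = 0x9E.
Blocks that differ from the original plaintext: P[1], P[2].

P[1] = 0x57, P[2] = 0x9E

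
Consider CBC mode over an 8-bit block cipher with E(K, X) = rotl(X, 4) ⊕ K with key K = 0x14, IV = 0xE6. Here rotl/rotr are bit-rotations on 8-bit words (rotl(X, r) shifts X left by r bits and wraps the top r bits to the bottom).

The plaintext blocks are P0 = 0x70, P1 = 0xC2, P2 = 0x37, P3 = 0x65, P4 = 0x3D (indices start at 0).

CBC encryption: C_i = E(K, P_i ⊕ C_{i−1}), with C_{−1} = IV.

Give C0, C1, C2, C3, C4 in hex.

C0 = 0x7D, C1 = 0xEF, C2 = 0x99, C3 = 0xDB, C4 = 0x7A

C0: P0 ⊕ 0xE6 = 0x96; E(K, 0x96) = 0x7D.
C1: P1 ⊕ 0x7D = 0xBF; E(K, 0xBF) = 0xEF.
C2: P2 ⊕ 0xEF = 0xD8; E(K, 0xD8) = 0x99.
C3: P3 ⊕ 0x99 = 0xFC; E(K, 0xFC) = 0xDB.
C4: P4 ⊕ 0xDB = 0xE6; E(K, 0xE6) = 0x7A.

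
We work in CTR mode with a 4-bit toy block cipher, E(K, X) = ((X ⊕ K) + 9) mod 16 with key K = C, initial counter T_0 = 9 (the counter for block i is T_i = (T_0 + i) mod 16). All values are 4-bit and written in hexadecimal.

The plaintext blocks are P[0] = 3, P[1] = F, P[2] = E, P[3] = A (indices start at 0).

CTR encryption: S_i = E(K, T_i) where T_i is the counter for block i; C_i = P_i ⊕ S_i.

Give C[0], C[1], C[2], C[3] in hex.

C[0] = D, C[1] = 0, C[2] = E, C[3] = 3

C[0]: T = 9, S = E(K, T) = E; 3 ⊕ E = D.
C[1]: T = A, S = E(K, T) = F; F ⊕ F = 0.
C[2]: T = B, S = E(K, T) = 0; E ⊕ 0 = E.
C[3]: T = C, S = E(K, T) = 9; A ⊕ 9 = 3.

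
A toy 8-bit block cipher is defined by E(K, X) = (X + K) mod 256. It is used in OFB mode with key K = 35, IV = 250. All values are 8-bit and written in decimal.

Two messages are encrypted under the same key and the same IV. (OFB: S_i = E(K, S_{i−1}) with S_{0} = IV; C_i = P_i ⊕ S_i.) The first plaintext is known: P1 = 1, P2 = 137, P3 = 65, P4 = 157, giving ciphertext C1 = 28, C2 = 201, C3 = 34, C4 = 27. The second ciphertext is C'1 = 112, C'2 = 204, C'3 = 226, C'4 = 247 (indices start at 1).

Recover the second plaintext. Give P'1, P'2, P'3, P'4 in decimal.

In OFB with a reused IV, both messages share the same keystream S_i, so C_i ⊕ C'_i = P_i ⊕ P'_i and thus P'_i = P_i ⊕ C_i ⊕ C'_i.
P'1: 1 ⊕ 28 ⊕ 112 = 109.
P'2: 137 ⊕ 201 ⊕ 204 = 140.
P'3: 65 ⊕ 34 ⊕ 226 = 129.
P'4: 157 ⊕ 27 ⊕ 247 = 113.

P'1 = 109, P'2 = 140, P'3 = 129, P'4 = 113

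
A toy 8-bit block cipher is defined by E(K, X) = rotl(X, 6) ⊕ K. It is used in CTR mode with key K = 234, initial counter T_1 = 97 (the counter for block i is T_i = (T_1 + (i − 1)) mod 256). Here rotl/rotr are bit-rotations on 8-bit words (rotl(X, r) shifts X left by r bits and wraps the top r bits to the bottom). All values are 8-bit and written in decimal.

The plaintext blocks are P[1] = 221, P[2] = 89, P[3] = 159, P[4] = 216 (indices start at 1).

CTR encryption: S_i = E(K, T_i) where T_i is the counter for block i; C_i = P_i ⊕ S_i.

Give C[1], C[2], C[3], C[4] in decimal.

C[1] = 111, C[2] = 43, C[3] = 173, C[4] = 43

C[1]: T = 97, S = E(K, T) = 178; 221 ⊕ 178 = 111.
C[2]: T = 98, S = E(K, T) = 114; 89 ⊕ 114 = 43.
C[3]: T = 99, S = E(K, T) = 50; 159 ⊕ 50 = 173.
C[4]: T = 100, S = E(K, T) = 243; 216 ⊕ 243 = 43.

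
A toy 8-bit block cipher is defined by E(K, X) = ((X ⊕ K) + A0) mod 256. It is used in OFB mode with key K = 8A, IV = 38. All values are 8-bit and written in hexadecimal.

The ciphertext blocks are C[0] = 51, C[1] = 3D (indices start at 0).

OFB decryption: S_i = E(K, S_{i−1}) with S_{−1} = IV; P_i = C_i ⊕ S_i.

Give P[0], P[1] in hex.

P[0]: S = E(K, 38) = 52; 51 ⊕ 52 = 03.
P[1]: S = E(K, 52) = 78; 3D ⊕ 78 = 45.

P[0] = 03, P[1] = 45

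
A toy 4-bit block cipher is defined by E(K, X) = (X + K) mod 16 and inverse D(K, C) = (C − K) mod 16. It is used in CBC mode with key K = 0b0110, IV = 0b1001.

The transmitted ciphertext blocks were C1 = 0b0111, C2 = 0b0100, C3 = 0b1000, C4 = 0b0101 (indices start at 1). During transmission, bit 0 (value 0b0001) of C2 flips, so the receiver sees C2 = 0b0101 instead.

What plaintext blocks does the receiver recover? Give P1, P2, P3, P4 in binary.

P1 = 0b1000, P2 = 0b1000, P3 = 0b0111, P4 = 0b0111

CBC decryption: P_i = D(K, C_i) ⊕ C_{i−1}, with C_{0} = IV.
Only C2 changed, to 0b0101. In CBC, a change in C_i garbles P_i and flips the same bit in P_{i+1}. Decrypting the received ciphertext:
P1: D(K, 0b0111) = 0b0001; 0b0001 ⊕ 0b1001 = 0b1000.
P2: D(K, 0b0101) = 0b1111; 0b1111 ⊕ 0b0111 = 0b1000.
P3: D(K, 0b1000) = 0b0010; 0b0010 ⊕ 0b0101 = 0b0111.
P4: D(K, 0b0101) = 0b1111; 0b1111 ⊕ 0b1000 = 0b0111.
Blocks that differ from the original plaintext: P2, P3.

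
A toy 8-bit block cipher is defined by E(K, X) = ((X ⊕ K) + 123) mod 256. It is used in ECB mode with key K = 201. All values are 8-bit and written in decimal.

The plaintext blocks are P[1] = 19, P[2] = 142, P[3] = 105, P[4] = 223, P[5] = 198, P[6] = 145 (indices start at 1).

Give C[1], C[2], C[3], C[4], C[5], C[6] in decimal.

ECB encryption: C_i = E(K, P_i).
C[1]: E(K, 19) = 85.
C[2]: E(K, 142) = 194.
C[3]: E(K, 105) = 27.
C[4]: E(K, 223) = 145.
C[5]: E(K, 198) = 138.
C[6]: E(K, 145) = 211.

C[1] = 85, C[2] = 194, C[3] = 27, C[4] = 145, C[5] = 138, C[6] = 211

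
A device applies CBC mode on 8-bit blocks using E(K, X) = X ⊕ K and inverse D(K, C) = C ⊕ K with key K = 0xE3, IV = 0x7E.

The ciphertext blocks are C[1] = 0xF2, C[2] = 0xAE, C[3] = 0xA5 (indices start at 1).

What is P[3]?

CBC decryption: P_i = D(K, C_i) ⊕ C_{i−1}, with C_{0} = IV.
P[3]: D(K, 0xA5) = 0x46; 0x46 ⊕ 0xAE = 0xE8.

P[3] = 0xE8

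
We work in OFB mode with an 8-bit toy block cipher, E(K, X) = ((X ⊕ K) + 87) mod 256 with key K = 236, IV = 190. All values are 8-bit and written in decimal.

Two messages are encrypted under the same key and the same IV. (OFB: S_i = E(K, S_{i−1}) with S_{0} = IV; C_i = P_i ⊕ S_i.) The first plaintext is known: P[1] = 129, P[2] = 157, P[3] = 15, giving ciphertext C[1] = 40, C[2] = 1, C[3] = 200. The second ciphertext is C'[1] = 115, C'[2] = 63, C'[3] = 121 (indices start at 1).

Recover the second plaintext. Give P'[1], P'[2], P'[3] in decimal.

P'[1] = 218, P'[2] = 163, P'[3] = 190

In OFB with a reused IV, both messages share the same keystream S_i, so C_i ⊕ C'_i = P_i ⊕ P'_i and thus P'_i = P_i ⊕ C_i ⊕ C'_i.
P'[1]: 129 ⊕ 40 ⊕ 115 = 218.
P'[2]: 157 ⊕ 1 ⊕ 63 = 163.
P'[3]: 15 ⊕ 200 ⊕ 121 = 190.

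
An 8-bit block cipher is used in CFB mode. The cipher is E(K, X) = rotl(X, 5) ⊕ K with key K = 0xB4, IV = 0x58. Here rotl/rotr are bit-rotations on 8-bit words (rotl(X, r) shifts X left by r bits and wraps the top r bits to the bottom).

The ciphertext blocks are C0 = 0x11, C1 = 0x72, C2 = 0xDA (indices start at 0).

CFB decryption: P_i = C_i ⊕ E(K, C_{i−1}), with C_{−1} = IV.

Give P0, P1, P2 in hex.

P0: E(K, 0x58) = 0xBF; 0x11 ⊕ 0xBF = 0xAE.
P1: E(K, 0x11) = 0x96; 0x72 ⊕ 0x96 = 0xE4.
P2: E(K, 0x72) = 0xFA; 0xDA ⊕ 0xFA = 0x20.

P0 = 0xAE, P1 = 0xE4, P2 = 0x20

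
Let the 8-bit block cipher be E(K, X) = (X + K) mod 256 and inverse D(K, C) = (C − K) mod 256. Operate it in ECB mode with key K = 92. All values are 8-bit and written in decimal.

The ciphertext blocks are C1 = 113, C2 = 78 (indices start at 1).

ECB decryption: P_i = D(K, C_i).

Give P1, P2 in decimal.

P1 = 21, P2 = 242

P1: D(K, 113) = 21.
P2: D(K, 78) = 242.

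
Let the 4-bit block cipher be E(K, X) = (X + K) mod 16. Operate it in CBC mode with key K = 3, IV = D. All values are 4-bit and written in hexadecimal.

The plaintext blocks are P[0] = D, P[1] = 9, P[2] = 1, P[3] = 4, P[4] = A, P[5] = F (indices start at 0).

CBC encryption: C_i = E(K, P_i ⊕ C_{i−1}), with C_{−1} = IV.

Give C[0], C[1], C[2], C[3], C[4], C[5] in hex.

C[0] = 3, C[1] = D, C[2] = F, C[3] = E, C[4] = 7, C[5] = B

C[0]: P[0] ⊕ D = 0; E(K, 0) = 3.
C[1]: P[1] ⊕ 3 = A; E(K, A) = D.
C[2]: P[2] ⊕ D = C; E(K, C) = F.
C[3]: P[3] ⊕ F = B; E(K, B) = E.
C[4]: P[4] ⊕ E = 4; E(K, 4) = 7.
C[5]: P[5] ⊕ 7 = 8; E(K, 8) = B.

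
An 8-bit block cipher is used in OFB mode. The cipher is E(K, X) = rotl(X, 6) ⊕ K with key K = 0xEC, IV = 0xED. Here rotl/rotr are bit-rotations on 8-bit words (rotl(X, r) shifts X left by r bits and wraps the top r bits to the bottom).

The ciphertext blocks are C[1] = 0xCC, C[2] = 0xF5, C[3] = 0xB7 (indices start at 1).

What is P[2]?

OFB decryption: S_i = E(K, S_{i−1}) with S_{0} = IV; P_i = C_i ⊕ S_i.
P[1]: S = E(K, 0xED) = 0x97; 0xCC ⊕ 0x97 = 0x5B.
P[2]: S = E(K, 0x97) = 0x09; 0xF5 ⊕ 0x09 = 0xFC.

P[2] = 0xFC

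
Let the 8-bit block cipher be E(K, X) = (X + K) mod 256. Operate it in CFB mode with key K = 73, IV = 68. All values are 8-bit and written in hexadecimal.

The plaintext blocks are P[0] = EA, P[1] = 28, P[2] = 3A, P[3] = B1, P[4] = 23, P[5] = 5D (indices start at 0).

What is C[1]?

CFB encryption: C_i = P_i ⊕ E(K, C_{i−1}), with C_{−1} = IV.
C[0]: E(K, 68) = DB; EA ⊕ DB = 31.
C[1]: E(K, 31) = A4; 28 ⊕ A4 = 8C.

C[1] = 8C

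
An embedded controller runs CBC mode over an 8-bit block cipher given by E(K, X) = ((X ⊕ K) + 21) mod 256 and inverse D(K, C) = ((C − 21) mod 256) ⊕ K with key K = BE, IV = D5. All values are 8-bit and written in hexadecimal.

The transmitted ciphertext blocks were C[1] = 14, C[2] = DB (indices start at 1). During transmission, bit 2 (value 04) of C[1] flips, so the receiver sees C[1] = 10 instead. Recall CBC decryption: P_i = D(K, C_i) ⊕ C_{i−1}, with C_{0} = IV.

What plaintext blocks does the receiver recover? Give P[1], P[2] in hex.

Only C[1] changed, to 10. In CBC, a change in C_i garbles P_i and flips the same bit in P_{i+1}. Decrypting the received ciphertext:
P[1]: D(K, 10) = 51; 51 ⊕ D5 = 84.
P[2]: D(K, DB) = 04; 04 ⊕ 10 = 14.
Blocks that differ from the original plaintext: P[1], P[2].

P[1] = 84, P[2] = 14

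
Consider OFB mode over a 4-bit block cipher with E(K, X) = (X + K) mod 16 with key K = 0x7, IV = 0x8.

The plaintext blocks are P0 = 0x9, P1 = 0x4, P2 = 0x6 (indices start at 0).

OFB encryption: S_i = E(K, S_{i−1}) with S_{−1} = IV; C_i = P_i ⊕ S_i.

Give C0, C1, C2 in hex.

C0: S = E(K, 0x8) = 0xF; 0x9 ⊕ 0xF = 0x6.
C1: S = E(K, 0xF) = 0x6; 0x4 ⊕ 0x6 = 0x2.
C2: S = E(K, 0x6) = 0xD; 0x6 ⊕ 0xD = 0xB.

C0 = 0x6, C1 = 0x2, C2 = 0xB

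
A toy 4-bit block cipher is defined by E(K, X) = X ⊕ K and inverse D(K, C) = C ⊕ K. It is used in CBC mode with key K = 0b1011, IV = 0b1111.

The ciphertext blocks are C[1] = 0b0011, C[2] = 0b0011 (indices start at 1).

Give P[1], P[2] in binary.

P[1] = 0b0111, P[2] = 0b1011

CBC decryption: P_i = D(K, C_i) ⊕ C_{i−1}, with C_{0} = IV.
P[1]: D(K, 0b0011) = 0b1000; 0b1000 ⊕ 0b1111 = 0b0111.
P[2]: D(K, 0b0011) = 0b1000; 0b1000 ⊕ 0b0011 = 0b1011.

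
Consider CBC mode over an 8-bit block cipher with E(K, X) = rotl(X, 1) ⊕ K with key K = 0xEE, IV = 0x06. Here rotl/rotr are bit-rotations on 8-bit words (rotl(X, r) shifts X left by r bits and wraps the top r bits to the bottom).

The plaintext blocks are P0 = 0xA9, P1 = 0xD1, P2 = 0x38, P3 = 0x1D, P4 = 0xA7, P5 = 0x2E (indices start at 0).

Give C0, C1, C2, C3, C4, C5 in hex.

CBC encryption: C_i = E(K, P_i ⊕ C_{i−1}), with C_{−1} = IV.
C0: P0 ⊕ 0x06 = 0xAF; E(K, 0xAF) = 0xB1.
C1: P1 ⊕ 0xB1 = 0x60; E(K, 0x60) = 0x2E.
C2: P2 ⊕ 0x2E = 0x16; E(K, 0x16) = 0xC2.
C3: P3 ⊕ 0xC2 = 0xDF; E(K, 0xDF) = 0x51.
C4: P4 ⊕ 0x51 = 0xF6; E(K, 0xF6) = 0x03.
C5: P5 ⊕ 0x03 = 0x2D; E(K, 0x2D) = 0xB4.

C0 = 0xB1, C1 = 0x2E, C2 = 0xC2, C3 = 0x51, C4 = 0x03, C5 = 0xB4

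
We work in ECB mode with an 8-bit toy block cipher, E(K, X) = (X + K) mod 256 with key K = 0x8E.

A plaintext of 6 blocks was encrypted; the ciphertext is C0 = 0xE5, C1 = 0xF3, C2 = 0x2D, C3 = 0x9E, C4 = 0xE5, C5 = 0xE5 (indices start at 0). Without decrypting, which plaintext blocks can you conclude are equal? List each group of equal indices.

ECB encrypts each block independently with the same key, so equal ciphertext blocks imply equal plaintext blocks.
C0 = C4 = C5 = 0xE5, so P0 = P4 = P5.

P0 = P4 = P5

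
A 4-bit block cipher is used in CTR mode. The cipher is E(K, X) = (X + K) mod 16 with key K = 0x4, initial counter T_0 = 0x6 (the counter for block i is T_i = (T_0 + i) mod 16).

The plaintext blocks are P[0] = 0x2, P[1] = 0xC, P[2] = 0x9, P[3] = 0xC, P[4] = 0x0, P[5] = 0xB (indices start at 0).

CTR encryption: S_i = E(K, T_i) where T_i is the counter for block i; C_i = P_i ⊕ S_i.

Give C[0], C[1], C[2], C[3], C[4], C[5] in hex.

C[0] = 0x8, C[1] = 0x7, C[2] = 0x5, C[3] = 0x1, C[4] = 0xE, C[5] = 0x4

C[0]: T = 0x6, S = E(K, T) = 0xA; 0x2 ⊕ 0xA = 0x8.
C[1]: T = 0x7, S = E(K, T) = 0xB; 0xC ⊕ 0xB = 0x7.
C[2]: T = 0x8, S = E(K, T) = 0xC; 0x9 ⊕ 0xC = 0x5.
C[3]: T = 0x9, S = E(K, T) = 0xD; 0xC ⊕ 0xD = 0x1.
C[4]: T = 0xA, S = E(K, T) = 0xE; 0x0 ⊕ 0xE = 0xE.
C[5]: T = 0xB, S = E(K, T) = 0xF; 0xB ⊕ 0xF = 0x4.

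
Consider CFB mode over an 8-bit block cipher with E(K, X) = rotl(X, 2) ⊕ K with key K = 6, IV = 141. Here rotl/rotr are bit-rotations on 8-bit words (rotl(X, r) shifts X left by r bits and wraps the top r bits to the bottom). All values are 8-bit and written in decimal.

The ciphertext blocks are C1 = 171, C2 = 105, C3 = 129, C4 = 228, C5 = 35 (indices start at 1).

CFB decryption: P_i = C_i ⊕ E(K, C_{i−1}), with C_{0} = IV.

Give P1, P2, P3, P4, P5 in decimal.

P1: E(K, 141) = 48; 171 ⊕ 48 = 155.
P2: E(K, 171) = 168; 105 ⊕ 168 = 193.
P3: E(K, 105) = 163; 129 ⊕ 163 = 34.
P4: E(K, 129) = 0; 228 ⊕ 0 = 228.
P5: E(K, 228) = 149; 35 ⊕ 149 = 182.

P1 = 155, P2 = 193, P3 = 34, P4 = 228, P5 = 182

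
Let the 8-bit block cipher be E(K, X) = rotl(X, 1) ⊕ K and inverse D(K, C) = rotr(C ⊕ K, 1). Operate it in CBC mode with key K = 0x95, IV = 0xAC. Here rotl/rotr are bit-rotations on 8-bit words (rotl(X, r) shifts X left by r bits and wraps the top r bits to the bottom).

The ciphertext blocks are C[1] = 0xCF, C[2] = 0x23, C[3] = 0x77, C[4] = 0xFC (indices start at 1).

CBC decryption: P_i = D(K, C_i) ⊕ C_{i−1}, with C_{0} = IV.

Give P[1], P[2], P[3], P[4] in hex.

P[1]: D(K, 0xCF) = 0x2D; 0x2D ⊕ 0xAC = 0x81.
P[2]: D(K, 0x23) = 0x5B; 0x5B ⊕ 0xCF = 0x94.
P[3]: D(K, 0x77) = 0x71; 0x71 ⊕ 0x23 = 0x52.
P[4]: D(K, 0xFC) = 0xB4; 0xB4 ⊕ 0x77 = 0xC3.

P[1] = 0x81, P[2] = 0x94, P[3] = 0x52, P[4] = 0xC3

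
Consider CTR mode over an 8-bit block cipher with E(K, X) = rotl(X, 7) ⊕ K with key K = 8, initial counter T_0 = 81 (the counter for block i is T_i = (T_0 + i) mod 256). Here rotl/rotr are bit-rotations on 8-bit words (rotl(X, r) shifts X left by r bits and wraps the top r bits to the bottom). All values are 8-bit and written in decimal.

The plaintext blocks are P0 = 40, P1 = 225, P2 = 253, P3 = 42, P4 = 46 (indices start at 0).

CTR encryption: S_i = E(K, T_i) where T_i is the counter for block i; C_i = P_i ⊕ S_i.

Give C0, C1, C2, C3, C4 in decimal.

C0: T = 81, S = E(K, T) = 160; 40 ⊕ 160 = 136.
C1: T = 82, S = E(K, T) = 33; 225 ⊕ 33 = 192.
C2: T = 83, S = E(K, T) = 161; 253 ⊕ 161 = 92.
C3: T = 84, S = E(K, T) = 34; 42 ⊕ 34 = 8.
C4: T = 85, S = E(K, T) = 162; 46 ⊕ 162 = 140.

C0 = 136, C1 = 192, C2 = 92, C3 = 8, C4 = 140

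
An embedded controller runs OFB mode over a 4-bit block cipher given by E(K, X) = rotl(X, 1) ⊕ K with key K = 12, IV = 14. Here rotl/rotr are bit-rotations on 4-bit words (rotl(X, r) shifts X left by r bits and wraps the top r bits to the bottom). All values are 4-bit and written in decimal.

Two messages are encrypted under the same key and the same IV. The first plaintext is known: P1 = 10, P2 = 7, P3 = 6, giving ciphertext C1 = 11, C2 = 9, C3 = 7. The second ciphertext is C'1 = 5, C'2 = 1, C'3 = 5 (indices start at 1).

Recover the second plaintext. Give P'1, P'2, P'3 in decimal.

P'1 = 4, P'2 = 15, P'3 = 4

In OFB with a reused IV, both messages share the same keystream S_i, so C_i ⊕ C'_i = P_i ⊕ P'_i and thus P'_i = P_i ⊕ C_i ⊕ C'_i.
P'1: 10 ⊕ 11 ⊕ 5 = 4.
P'2: 7 ⊕ 9 ⊕ 1 = 15.
P'3: 6 ⊕ 7 ⊕ 5 = 4.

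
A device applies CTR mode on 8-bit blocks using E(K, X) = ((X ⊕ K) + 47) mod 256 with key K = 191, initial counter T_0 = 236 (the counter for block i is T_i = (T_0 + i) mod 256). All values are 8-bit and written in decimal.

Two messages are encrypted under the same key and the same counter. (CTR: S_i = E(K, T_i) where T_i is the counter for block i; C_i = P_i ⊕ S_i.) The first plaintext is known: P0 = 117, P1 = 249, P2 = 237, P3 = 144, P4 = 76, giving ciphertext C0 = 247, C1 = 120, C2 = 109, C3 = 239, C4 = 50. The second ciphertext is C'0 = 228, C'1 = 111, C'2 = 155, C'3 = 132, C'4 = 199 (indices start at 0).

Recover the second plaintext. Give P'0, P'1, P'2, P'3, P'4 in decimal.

P'0 = 102, P'1 = 238, P'2 = 27, P'3 = 251, P'4 = 185

In CTR with a reused counter, both messages share the same keystream S_i, so C_i ⊕ C'_i = P_i ⊕ P'_i and thus P'_i = P_i ⊕ C_i ⊕ C'_i.
P'0: 117 ⊕ 247 ⊕ 228 = 102.
P'1: 249 ⊕ 120 ⊕ 111 = 238.
P'2: 237 ⊕ 109 ⊕ 155 = 27.
P'3: 144 ⊕ 239 ⊕ 132 = 251.
P'4: 76 ⊕ 50 ⊕ 199 = 185.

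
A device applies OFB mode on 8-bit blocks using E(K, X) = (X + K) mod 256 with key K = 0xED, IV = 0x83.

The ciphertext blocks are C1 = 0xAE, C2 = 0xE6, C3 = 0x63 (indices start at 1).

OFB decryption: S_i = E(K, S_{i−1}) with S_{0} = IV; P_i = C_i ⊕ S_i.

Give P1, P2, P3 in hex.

P1: S = E(K, 0x83) = 0x70; 0xAE ⊕ 0x70 = 0xDE.
P2: S = E(K, 0x70) = 0x5D; 0xE6 ⊕ 0x5D = 0xBB.
P3: S = E(K, 0x5D) = 0x4A; 0x63 ⊕ 0x4A = 0x29.

P1 = 0xDE, P2 = 0xBB, P3 = 0x29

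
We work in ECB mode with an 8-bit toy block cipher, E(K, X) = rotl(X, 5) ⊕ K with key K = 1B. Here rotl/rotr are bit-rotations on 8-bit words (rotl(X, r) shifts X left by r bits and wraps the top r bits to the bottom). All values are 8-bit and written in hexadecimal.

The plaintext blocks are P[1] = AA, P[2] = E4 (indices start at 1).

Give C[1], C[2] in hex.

ECB encryption: C_i = E(K, P_i).
C[1]: E(K, AA) = 4E.
C[2]: E(K, E4) = 87.

C[1] = 4E, C[2] = 87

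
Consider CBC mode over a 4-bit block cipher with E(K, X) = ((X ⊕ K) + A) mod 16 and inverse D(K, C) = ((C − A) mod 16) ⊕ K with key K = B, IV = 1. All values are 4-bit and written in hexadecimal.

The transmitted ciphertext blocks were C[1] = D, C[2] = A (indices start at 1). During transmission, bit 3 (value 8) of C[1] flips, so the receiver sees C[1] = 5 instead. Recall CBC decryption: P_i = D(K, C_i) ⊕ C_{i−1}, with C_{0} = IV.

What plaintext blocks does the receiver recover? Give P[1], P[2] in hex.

P[1] = 1, P[2] = E

Only C[1] changed, to 5. In CBC, a change in C_i garbles P_i and flips the same bit in P_{i+1}. Decrypting the received ciphertext:
P[1]: D(K, 5) = 0; 0 ⊕ 1 = 1.
P[2]: D(K, A) = B; B ⊕ 5 = E.
Blocks that differ from the original plaintext: P[1], P[2].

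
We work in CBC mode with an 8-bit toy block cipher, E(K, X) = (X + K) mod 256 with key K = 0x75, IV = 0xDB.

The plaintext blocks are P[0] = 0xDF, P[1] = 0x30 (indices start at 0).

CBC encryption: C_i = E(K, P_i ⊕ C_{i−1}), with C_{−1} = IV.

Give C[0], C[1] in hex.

C[0]: P[0] ⊕ 0xDB = 0x04; E(K, 0x04) = 0x79.
C[1]: P[1] ⊕ 0x79 = 0x49; E(K, 0x49) = 0xBE.

C[0] = 0x79, C[1] = 0xBE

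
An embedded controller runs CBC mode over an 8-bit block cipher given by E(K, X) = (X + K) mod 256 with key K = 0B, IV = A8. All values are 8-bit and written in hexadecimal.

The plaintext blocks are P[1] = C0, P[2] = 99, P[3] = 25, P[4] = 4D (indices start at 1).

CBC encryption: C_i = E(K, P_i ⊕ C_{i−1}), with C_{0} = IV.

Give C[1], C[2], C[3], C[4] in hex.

C[1] = 73, C[2] = F5, C[3] = DB, C[4] = A1

C[1]: P[1] ⊕ A8 = 68; E(K, 68) = 73.
C[2]: P[2] ⊕ 73 = EA; E(K, EA) = F5.
C[3]: P[3] ⊕ F5 = D0; E(K, D0) = DB.
C[4]: P[4] ⊕ DB = 96; E(K, 96) = A1.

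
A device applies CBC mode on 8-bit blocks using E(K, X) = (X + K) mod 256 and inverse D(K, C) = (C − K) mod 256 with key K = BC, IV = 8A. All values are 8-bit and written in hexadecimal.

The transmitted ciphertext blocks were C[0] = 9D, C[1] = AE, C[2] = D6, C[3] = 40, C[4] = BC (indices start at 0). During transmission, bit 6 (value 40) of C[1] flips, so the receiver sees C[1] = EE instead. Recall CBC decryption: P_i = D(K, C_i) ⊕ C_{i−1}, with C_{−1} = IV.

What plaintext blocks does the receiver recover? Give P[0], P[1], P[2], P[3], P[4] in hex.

P[0] = 6B, P[1] = AF, P[2] = F4, P[3] = 52, P[4] = 40

Only C[1] changed, to EE. In CBC, a change in C_i garbles P_i and flips the same bit in P_{i+1}. Decrypting the received ciphertext:
P[0]: D(K, 9D) = E1; E1 ⊕ 8A = 6B.
P[1]: D(K, EE) = 32; 32 ⊕ 9D = AF.
P[2]: D(K, D6) = 1A; 1A ⊕ EE = F4.
P[3]: D(K, 40) = 84; 84 ⊕ D6 = 52.
P[4]: D(K, BC) = 00; 00 ⊕ 40 = 40.
Blocks that differ from the original plaintext: P[1], P[2].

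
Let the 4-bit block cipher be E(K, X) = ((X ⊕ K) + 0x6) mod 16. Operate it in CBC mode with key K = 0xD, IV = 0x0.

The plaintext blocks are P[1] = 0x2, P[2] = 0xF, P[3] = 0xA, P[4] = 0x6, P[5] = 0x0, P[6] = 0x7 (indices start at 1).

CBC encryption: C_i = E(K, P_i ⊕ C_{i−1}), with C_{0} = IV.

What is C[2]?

C[1]: P[1] ⊕ 0x0 = 0x2; E(K, 0x2) = 0x5.
C[2]: P[2] ⊕ 0x5 = 0xA; E(K, 0xA) = 0xD.

C[2] = 0xD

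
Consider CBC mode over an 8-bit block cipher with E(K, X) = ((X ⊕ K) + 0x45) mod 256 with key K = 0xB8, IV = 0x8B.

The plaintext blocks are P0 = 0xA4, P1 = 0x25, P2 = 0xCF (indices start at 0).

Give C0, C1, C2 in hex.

C0 = 0xDC, C1 = 0x86, C2 = 0x36

CBC encryption: C_i = E(K, P_i ⊕ C_{i−1}), with C_{−1} = IV.
C0: P0 ⊕ 0x8B = 0x2F; E(K, 0x2F) = 0xDC.
C1: P1 ⊕ 0xDC = 0xF9; E(K, 0xF9) = 0x86.
C2: P2 ⊕ 0x86 = 0x49; E(K, 0x49) = 0x36.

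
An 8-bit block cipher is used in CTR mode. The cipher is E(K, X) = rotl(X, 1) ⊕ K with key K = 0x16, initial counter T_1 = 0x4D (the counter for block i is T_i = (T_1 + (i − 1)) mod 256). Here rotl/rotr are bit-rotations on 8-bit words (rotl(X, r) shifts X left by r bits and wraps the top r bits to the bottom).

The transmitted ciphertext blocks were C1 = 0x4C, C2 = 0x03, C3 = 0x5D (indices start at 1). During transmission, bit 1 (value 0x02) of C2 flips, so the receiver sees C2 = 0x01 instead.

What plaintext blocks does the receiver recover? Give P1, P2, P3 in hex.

P1 = 0xC0, P2 = 0x8B, P3 = 0xD5

CTR decryption: S_i = E(K, T_i) where T_i is the counter for block i; P_i = C_i ⊕ S_i.
Only C2 changed, to 0x01. In CTR, a change in C_i flips the same bit in P_i only; the keystream is unaffected. Decrypting the received ciphertext:
P1: T = 0x4D, S = E(K, T) = 0x8C; 0x4C ⊕ 0x8C = 0xC0.
P2: T = 0x4E, S = E(K, T) = 0x8A; 0x01 ⊕ 0x8A = 0x8B.
P3: T = 0x4F, S = E(K, T) = 0x88; 0x5D ⊕ 0x88 = 0xD5.
Blocks that differ from the original plaintext: P2.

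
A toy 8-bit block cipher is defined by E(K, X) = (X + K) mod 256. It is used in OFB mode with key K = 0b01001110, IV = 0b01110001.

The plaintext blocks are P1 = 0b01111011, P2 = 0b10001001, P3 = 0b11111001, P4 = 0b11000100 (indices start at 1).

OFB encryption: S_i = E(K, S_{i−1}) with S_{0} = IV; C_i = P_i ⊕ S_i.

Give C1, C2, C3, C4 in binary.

C1 = 0b11000100, C2 = 0b10000100, C3 = 0b10100010, C4 = 0b01101101

C1: S = E(K, 0b01110001) = 0b10111111; 0b01111011 ⊕ 0b10111111 = 0b11000100.
C2: S = E(K, 0b10111111) = 0b00001101; 0b10001001 ⊕ 0b00001101 = 0b10000100.
C3: S = E(K, 0b00001101) = 0b01011011; 0b11111001 ⊕ 0b01011011 = 0b10100010.
C4: S = E(K, 0b01011011) = 0b10101001; 0b11000100 ⊕ 0b10101001 = 0b01101101.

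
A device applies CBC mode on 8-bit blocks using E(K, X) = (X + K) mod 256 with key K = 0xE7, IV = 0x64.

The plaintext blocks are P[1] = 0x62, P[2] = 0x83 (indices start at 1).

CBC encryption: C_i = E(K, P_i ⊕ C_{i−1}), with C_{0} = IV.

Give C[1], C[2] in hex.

C[1]: P[1] ⊕ 0x64 = 0x06; E(K, 0x06) = 0xED.
C[2]: P[2] ⊕ 0xED = 0x6E; E(K, 0x6E) = 0x55.

C[1] = 0xED, C[2] = 0x55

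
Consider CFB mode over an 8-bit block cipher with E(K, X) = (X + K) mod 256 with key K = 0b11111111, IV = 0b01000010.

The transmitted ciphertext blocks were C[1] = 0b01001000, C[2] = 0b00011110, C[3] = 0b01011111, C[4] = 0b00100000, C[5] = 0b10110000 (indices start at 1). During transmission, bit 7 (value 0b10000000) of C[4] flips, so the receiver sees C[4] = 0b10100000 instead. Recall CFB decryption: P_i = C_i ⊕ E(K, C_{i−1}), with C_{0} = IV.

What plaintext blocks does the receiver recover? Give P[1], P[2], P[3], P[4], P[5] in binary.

Only C[4] changed, to 0b10100000. In CFB, a change in C_i flips the same bit in P_i and garbles P_{i+1}. Decrypting the received ciphertext:
P[1]: E(K, 0b01000010) = 0b01000001; 0b01001000 ⊕ 0b01000001 = 0b00001001.
P[2]: E(K, 0b01001000) = 0b01000111; 0b00011110 ⊕ 0b01000111 = 0b01011001.
P[3]: E(K, 0b00011110) = 0b00011101; 0b01011111 ⊕ 0b00011101 = 0b01000010.
P[4]: E(K, 0b01011111) = 0b01011110; 0b10100000 ⊕ 0b01011110 = 0b11111110.
P[5]: E(K, 0b10100000) = 0b10011111; 0b10110000 ⊕ 0b10011111 = 0b00101111.
Blocks that differ from the original plaintext: P[4], P[5].

P[1] = 0b00001001, P[2] = 0b01011001, P[3] = 0b01000010, P[4] = 0b11111110, P[5] = 0b00101111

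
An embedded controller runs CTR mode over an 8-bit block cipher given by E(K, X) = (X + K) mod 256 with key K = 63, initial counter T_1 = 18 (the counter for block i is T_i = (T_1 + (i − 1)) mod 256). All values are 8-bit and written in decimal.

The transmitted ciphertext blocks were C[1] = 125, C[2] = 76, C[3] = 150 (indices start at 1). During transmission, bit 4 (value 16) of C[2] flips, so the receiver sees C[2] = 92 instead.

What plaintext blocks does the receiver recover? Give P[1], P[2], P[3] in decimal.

CTR decryption: S_i = E(K, T_i) where T_i is the counter for block i; P_i = C_i ⊕ S_i.
Only C[2] changed, to 92. In CTR, a change in C_i flips the same bit in P_i only; the keystream is unaffected. Decrypting the received ciphertext:
P[1]: T = 18, S = E(K, T) = 81; 125 ⊕ 81 = 44.
P[2]: T = 19, S = E(K, T) = 82; 92 ⊕ 82 = 14.
P[3]: T = 20, S = E(K, T) = 83; 150 ⊕ 83 = 197.
Blocks that differ from the original plaintext: P[2].

P[1] = 44, P[2] = 14, P[3] = 197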